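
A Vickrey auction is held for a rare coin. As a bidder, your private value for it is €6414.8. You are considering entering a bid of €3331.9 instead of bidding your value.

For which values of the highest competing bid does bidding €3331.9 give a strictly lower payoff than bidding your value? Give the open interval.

If the competing bid is below €3331.9, both bids win at the same price — no difference.
If it is above €6414.8, both bids lose — no difference.
If it lies strictly between €3331.9 and €6414.8, bidding your value wins at a price below your value (positive payoff) while bidding €3331.9 loses (payoff 0).
So the deviation strictly hurts on the open interval (€3331.9, €6414.8).
In a second-price auction your bid sets only whether you win, not what you pay, so bidding your true value is weakly dominant.

(€3331.9, €6414.8)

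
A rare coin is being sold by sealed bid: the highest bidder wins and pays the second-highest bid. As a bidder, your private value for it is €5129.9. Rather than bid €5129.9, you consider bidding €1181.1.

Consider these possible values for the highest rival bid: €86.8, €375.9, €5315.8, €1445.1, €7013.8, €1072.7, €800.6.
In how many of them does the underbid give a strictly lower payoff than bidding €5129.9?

1

The deviation hurts exactly when the highest competing bid lies strictly between €1181.1 and €5129.9 — underbidding then forfeits a profitable win.
€86.8: below both → same outcome either way.
€375.9: below both → same outcome either way.
€5315.8: above both → same outcome either way.
€1445.1: inside the interval → strictly worse (loss €3684.8).
€7013.8: above both → same outcome either way.
€1072.7: below both → same outcome either way.
€800.6: below both → same outcome either way.
Count: 1.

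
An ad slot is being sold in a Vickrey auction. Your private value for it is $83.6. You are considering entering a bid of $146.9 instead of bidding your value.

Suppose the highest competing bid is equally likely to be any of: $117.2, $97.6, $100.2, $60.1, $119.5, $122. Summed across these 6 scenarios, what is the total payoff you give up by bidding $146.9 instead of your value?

$138.5

The deviation costs you only when the competing bid falls strictly between $83.6 and $146.9; elsewhere both bids give the same outcome.
$117.2: truthful payoff $0, deviation payoff −$33.6 → loss $33.6.
$97.6: truthful payoff $0, deviation payoff −$14 → loss $14.
$100.2: truthful payoff $0, deviation payoff −$16.6 → loss $16.6.
$60.1: outcomes coincide → loss $0.
$119.5: truthful payoff $0, deviation payoff −$35.9 → loss $35.9.
$122: truthful payoff $0, deviation payoff −$38.4 → loss $38.4.
Total loss = $33.6 + $14 + $16.6 + $35.9 + $38.4 = $138.5.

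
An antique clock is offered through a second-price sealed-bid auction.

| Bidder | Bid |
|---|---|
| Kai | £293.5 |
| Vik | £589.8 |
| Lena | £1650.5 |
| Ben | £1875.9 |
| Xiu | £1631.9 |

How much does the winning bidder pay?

Highest bid: Ben at £1875.9, so Ben wins.
Second-highest bid: Lena at £1650.5 — that is the price the winner pays.

£1650.5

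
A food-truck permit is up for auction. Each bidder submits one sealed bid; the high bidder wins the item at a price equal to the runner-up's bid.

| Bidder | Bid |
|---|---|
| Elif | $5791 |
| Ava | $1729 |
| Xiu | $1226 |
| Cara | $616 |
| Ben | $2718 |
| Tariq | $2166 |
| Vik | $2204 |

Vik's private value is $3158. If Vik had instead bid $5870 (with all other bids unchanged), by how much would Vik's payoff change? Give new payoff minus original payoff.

−$2633

The highest bid among the other bidders is $5791; Vik's bid doesn't change that.
Original bid $2204: Vik is not highest (top rival bid is $5791); payoff $0.
Alternative bid $5870: Vik is highest, pays the top rival bid $5791; payoff $3158 − $5791 = −$2633.
Change in payoff = −$2633 − ($0) = −$2633.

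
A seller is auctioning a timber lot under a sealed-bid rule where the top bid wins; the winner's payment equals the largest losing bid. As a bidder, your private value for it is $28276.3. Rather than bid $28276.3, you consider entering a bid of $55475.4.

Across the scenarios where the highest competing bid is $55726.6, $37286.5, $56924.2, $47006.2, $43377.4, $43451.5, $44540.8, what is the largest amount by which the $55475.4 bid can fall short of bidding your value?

$18729.9

$55726.6: same outcome either way → loss $0.
$37286.5: truthful gives $0, deviation gives −$9010.2 → loss $9010.2.
$56924.2: same outcome either way → loss $0.
$47006.2: truthful gives $0, deviation gives −$18729.9 → loss $18729.9.
$43377.4: truthful gives $0, deviation gives −$15101.1 → loss $15101.1.
$43451.5: truthful gives $0, deviation gives −$15175.2 → loss $15175.2.
$44540.8: truthful gives $0, deviation gives −$16264.5 → loss $16264.5.
Maximum loss: $18729.9.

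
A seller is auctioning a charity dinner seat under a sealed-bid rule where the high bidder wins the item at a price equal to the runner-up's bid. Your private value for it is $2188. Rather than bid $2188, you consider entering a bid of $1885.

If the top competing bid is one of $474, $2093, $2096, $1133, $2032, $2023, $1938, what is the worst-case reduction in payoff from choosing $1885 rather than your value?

$250

$474: same outcome either way → loss $0.
$2093: truthful gives $95, deviation gives $0 → loss $95.
$2096: truthful gives $92, deviation gives $0 → loss $92.
$1133: same outcome either way → loss $0.
$2032: truthful gives $156, deviation gives $0 → loss $156.
$2023: truthful gives $165, deviation gives $0 → loss $165.
$1938: truthful gives $250, deviation gives $0 → loss $250.
Maximum loss: $250.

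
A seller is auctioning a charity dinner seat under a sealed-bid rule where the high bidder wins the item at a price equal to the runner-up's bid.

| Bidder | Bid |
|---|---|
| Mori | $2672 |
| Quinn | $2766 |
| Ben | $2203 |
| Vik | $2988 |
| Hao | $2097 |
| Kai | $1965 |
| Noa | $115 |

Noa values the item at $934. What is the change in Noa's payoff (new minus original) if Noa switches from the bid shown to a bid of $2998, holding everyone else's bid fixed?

The highest bid among the other bidders is $2988; Noa's bid doesn't change that.
Original bid $115: Noa is not highest (top rival bid is $2988); payoff $0.
Alternative bid $2998: Noa is highest, pays the top rival bid $2988; payoff $934 − $2988 = −$2054.
Change in payoff = −$2054 − ($0) = −$2054.

−$2054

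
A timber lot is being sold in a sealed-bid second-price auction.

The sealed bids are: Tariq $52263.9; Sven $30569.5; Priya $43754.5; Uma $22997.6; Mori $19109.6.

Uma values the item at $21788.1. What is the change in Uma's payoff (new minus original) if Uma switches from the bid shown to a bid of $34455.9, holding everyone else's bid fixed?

$0

The highest bid among the other bidders is $52263.9; Uma's bid doesn't change that.
Original bid $22997.6: Uma is not highest (top rival bid is $52263.9); payoff $0.
Alternative bid $34455.9: Uma is not highest (top rival bid is $52263.9); payoff $0.
Change in payoff = $0 − ($0) = $0.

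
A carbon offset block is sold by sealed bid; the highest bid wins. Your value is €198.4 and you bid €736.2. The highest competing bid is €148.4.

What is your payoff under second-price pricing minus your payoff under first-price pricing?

You have the highest bid, so you win under either rule.
Second-price: pay €148.4 → payoff €50.
First-price: pay your own bid €736.2 → payoff −€537.8.
Difference = €50 − (−€537.8) = €587.8.

€587.8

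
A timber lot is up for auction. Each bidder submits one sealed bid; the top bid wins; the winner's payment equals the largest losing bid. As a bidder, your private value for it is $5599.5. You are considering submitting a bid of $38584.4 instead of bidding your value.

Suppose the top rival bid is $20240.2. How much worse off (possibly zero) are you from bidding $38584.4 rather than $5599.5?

Bidding your value $5599.5: you lose (since $5599.5 < $20240.2). Payoff $0.
Bidding $38584.4: you win and pay $20240.2. Payoff $5599.5 − $20240.2 = −$14640.7.
The competing bid $20240.2 lies between your value and your inflated bid, so overbidding wins an item priced above your value.
Loss from deviating = $0 − (−$14640.7) = $14640.7.

$14640.7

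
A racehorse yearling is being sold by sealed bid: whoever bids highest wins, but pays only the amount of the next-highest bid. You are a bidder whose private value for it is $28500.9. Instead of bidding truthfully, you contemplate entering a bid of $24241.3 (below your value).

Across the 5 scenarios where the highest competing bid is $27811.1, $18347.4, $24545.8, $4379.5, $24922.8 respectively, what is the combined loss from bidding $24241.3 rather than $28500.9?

$8223

The deviation costs you only when the competing bid falls strictly between $24241.3 and $28500.9; elsewhere both bids give the same outcome.
$27811.1: truthful payoff $689.8, deviation payoff $0 → loss $689.8.
$18347.4: outcomes coincide → loss $0.
$24545.8: truthful payoff $3955.1, deviation payoff $0 → loss $3955.1.
$4379.5: outcomes coincide → loss $0.
$24922.8: truthful payoff $3578.1, deviation payoff $0 → loss $3578.1.
Total loss = $689.8 + $3955.1 + $3578.1 = $8223.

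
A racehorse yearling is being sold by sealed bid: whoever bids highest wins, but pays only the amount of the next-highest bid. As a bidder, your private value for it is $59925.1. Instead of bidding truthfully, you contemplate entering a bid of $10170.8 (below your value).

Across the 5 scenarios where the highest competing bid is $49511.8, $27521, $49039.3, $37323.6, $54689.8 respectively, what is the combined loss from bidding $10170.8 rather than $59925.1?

$81540

The deviation costs you only when the competing bid falls strictly between $10170.8 and $59925.1; elsewhere both bids give the same outcome.
$49511.8: truthful payoff $10413.3, deviation payoff $0 → loss $10413.3.
$27521: truthful payoff $32404.1, deviation payoff $0 → loss $32404.1.
$49039.3: truthful payoff $10885.8, deviation payoff $0 → loss $10885.8.
$37323.6: truthful payoff $22601.5, deviation payoff $0 → loss $22601.5.
$54689.8: truthful payoff $5235.3, deviation payoff $0 → loss $5235.3.
Total loss = $10413.3 + $32404.1 + $10885.8 + $22601.5 + $5235.3 = $81540.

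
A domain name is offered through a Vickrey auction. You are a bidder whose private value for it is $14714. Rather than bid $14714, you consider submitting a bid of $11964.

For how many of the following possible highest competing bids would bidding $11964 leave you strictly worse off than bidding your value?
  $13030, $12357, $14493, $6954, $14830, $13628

4

The deviation hurts exactly when the highest competing bid lies strictly between $11964 and $14714 — underbidding then forfeits a profitable win.
$13030: inside the interval → strictly worse (loss $1684).
$12357: inside the interval → strictly worse (loss $2357).
$14493: inside the interval → strictly worse (loss $221).
$6954: below both → same outcome either way.
$14830: above both → same outcome either way.
$13628: inside the interval → strictly worse (loss $1086).
Count: 4.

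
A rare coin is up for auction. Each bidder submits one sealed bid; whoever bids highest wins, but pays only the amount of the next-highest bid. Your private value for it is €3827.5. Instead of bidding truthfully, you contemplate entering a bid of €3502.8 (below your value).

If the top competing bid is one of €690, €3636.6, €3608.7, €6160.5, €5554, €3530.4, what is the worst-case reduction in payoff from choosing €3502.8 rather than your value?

€690: same outcome either way → loss €0.
€3636.6: truthful gives €190.9, deviation gives €0 → loss €190.9.
€3608.7: truthful gives €218.8, deviation gives €0 → loss €218.8.
€6160.5: same outcome either way → loss €0.
€5554: same outcome either way → loss €0.
€3530.4: truthful gives €297.1, deviation gives €0 → loss €297.1.
Maximum loss: €297.1.

€297.1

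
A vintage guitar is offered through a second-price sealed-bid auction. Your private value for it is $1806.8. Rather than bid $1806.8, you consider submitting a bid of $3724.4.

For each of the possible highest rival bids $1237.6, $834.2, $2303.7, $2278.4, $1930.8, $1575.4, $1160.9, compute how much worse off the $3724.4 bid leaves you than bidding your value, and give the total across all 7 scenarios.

The deviation costs you only when the competing bid falls strictly between $1806.8 and $3724.4; elsewhere both bids give the same outcome.
$1237.6: outcomes coincide → loss $0.
$834.2: outcomes coincide → loss $0.
$2303.7: truthful payoff $0, deviation payoff −$496.9 → loss $496.9.
$2278.4: truthful payoff $0, deviation payoff −$471.6 → loss $471.6.
$1930.8: truthful payoff $0, deviation payoff −$124 → loss $124.
$1575.4: outcomes coincide → loss $0.
$1160.9: outcomes coincide → loss $0.
Total loss = $496.9 + $471.6 + $124 = $1092.5.
Truthful bidding weakly dominates here: raising your bid can only win items priced above your value, and lowering it can only forfeit items priced below.

$1092.5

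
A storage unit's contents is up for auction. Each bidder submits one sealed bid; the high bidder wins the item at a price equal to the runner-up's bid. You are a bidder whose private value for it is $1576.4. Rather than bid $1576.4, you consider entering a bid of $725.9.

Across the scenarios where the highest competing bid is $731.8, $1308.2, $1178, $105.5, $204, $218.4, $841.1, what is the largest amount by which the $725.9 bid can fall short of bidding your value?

$731.8: truthful gives $844.6, deviation gives $0 → loss $844.6.
$1308.2: truthful gives $268.2, deviation gives $0 → loss $268.2.
$1178: truthful gives $398.4, deviation gives $0 → loss $398.4.
$105.5: same outcome either way → loss $0.
$204: same outcome either way → loss $0.
$218.4: same outcome either way → loss $0.
$841.1: truthful gives $735.3, deviation gives $0 → loss $735.3.
Maximum loss: $844.6.

$844.6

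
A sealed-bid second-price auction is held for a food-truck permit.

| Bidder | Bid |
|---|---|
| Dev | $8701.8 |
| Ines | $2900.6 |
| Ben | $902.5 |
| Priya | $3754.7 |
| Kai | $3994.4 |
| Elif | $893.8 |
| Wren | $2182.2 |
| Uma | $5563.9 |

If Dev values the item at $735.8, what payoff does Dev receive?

Highest bid: Dev at $8701.8, so Dev wins.
Second-highest bid: Uma at $5563.9 — that is the price the winner pays.
Dev's payoff = value − price = $735.8 − $5563.9 = −$4828.1.

−$4828.1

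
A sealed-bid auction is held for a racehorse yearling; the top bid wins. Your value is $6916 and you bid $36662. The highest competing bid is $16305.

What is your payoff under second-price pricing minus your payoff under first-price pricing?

$20357

You have the highest bid, so you win under either rule.
Second-price: pay $16305 → payoff −$9389.
First-price: pay your own bid $36662 → payoff −$29746.
Difference = −$9389 − (−$29746) = $20357.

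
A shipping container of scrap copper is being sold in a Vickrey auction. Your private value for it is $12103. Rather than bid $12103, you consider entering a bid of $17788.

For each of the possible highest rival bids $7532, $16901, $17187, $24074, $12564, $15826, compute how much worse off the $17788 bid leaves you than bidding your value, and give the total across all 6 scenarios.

$14066

The deviation costs you only when the competing bid falls strictly between $12103 and $17788; elsewhere both bids give the same outcome.
$7532: outcomes coincide → loss $0.
$16901: truthful payoff $0, deviation payoff −$4798 → loss $4798.
$17187: truthful payoff $0, deviation payoff −$5084 → loss $5084.
$24074: outcomes coincide → loss $0.
$12564: truthful payoff $0, deviation payoff −$461 → loss $461.
$15826: truthful payoff $0, deviation payoff −$3723 → loss $3723.
Total loss = $4798 + $5084 + $461 + $3723 = $14066.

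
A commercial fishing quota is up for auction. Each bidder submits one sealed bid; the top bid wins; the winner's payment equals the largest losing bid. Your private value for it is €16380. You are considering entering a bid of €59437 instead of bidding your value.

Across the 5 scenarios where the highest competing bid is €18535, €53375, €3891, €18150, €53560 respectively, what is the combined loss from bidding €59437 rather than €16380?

€78100

The deviation costs you only when the competing bid falls strictly between €16380 and €59437; elsewhere both bids give the same outcome.
€18535: truthful payoff €0, deviation payoff −€2155 → loss €2155.
€53375: truthful payoff €0, deviation payoff −€36995 → loss €36995.
€3891: outcomes coincide → loss €0.
€18150: truthful payoff €0, deviation payoff −€1770 → loss €1770.
€53560: truthful payoff €0, deviation payoff −€37180 → loss €37180.
Total loss = €2155 + €36995 + €1770 + €37180 = €78100.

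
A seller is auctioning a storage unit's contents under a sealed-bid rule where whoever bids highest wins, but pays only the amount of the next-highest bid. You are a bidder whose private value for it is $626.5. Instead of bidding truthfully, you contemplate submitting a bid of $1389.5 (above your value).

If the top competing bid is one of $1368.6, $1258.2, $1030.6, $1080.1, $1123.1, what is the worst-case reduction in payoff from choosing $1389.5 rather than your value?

$742.1

$1368.6: truthful gives $0, deviation gives −$742.1 → loss $742.1.
$1258.2: truthful gives $0, deviation gives −$631.7 → loss $631.7.
$1030.6: truthful gives $0, deviation gives −$404.1 → loss $404.1.
$1080.1: truthful gives $0, deviation gives −$453.6 → loss $453.6.
$1123.1: truthful gives $0, deviation gives −$496.6 → loss $496.6.
Maximum loss: $742.1.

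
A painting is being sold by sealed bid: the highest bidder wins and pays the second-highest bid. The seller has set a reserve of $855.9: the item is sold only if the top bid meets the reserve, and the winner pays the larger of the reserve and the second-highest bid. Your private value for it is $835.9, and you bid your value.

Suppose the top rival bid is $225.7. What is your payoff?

$0

Your bid $835.9 is the highest bid but falls below the reserve $855.9, so the item goes unsold. Payoff $0.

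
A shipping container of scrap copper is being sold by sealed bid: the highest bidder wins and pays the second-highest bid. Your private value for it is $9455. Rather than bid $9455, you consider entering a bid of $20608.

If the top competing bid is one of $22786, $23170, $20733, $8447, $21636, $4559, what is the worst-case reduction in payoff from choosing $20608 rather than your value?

$22786: same outcome either way → loss $0.
$23170: same outcome either way → loss $0.
$20733: same outcome either way → loss $0.
$8447: same outcome either way → loss $0.
$21636: same outcome either way → loss $0.
$4559: same outcome either way → loss $0.
Maximum loss: $0.

$0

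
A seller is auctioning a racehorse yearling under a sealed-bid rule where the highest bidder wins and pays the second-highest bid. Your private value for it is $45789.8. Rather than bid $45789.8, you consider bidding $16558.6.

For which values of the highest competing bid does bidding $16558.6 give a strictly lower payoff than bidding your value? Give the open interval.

If the competing bid is below $16558.6, both bids win at the same price — no difference.
If it is above $45789.8, both bids lose — no difference.
If it lies strictly between $16558.6 and $45789.8, bidding your value wins at a price below your value (positive payoff) while bidding $16558.6 loses (payoff 0).
So the deviation strictly hurts on the open interval ($16558.6, $45789.8).
Truthful bidding weakly dominates here: raising your bid can only win items priced above your value, and lowering it can only forfeit items priced below.

($16558.6, $45789.8)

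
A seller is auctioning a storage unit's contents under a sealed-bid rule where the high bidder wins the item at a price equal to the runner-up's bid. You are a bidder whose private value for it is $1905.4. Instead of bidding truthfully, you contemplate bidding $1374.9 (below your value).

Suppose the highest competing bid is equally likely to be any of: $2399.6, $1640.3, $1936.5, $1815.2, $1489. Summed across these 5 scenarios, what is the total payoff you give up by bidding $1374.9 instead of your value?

$771.7

The deviation costs you only when the competing bid falls strictly between $1374.9 and $1905.4; elsewhere both bids give the same outcome.
$2399.6: outcomes coincide → loss $0.
$1640.3: truthful payoff $265.1, deviation payoff $0 → loss $265.1.
$1936.5: outcomes coincide → loss $0.
$1815.2: truthful payoff $90.2, deviation payoff $0 → loss $90.2.
$1489: truthful payoff $416.4, deviation payoff $0 → loss $416.4.
Total loss = $265.1 + $90.2 + $416.4 = $771.7.
Truthful bidding weakly dominates here: raising your bid can only win items priced above your value, and lowering it can only forfeit items priced below.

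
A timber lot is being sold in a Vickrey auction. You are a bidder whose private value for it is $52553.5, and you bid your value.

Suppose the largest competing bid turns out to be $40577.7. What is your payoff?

$11975.8

Your bid $52553.5 exceeds the highest competing bid $40577.7, so you win.
In a second-price auction the winner pays the second-highest bid, $40577.7.
Payoff = value − price = $52553.5 − $40577.7 = $11975.8.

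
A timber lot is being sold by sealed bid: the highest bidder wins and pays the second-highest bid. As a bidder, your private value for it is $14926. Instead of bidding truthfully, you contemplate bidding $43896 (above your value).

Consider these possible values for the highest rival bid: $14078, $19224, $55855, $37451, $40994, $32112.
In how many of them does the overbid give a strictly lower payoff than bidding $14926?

4

The deviation hurts exactly when the highest competing bid lies strictly between $14926 and $43896 — overbidding then wins at a price above your value.
$14078: below both → same outcome either way.
$19224: inside the interval → strictly worse (loss $4298).
$55855: above both → same outcome either way.
$37451: inside the interval → strictly worse (loss $22525).
$40994: inside the interval → strictly worse (loss $26068).
$32112: inside the interval → strictly worse (loss $17186).
Count: 4.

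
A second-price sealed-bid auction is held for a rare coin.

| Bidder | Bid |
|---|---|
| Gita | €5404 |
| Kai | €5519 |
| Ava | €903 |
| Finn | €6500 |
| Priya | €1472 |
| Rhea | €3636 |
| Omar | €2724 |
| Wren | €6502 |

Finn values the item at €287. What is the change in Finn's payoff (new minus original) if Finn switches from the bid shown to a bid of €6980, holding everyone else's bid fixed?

−€6215

The highest bid among the other bidders is €6502; Finn's bid doesn't change that.
Original bid €6500: Finn is not highest (top rival bid is €6502); payoff €0.
Alternative bid €6980: Finn is highest, pays the top rival bid €6502; payoff €287 − €6502 = −€6215.
Change in payoff = −€6215 − (€0) = −€6215.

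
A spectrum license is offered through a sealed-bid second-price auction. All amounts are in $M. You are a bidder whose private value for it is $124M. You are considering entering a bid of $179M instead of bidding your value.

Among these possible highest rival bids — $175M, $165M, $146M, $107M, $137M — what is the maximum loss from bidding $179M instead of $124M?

$175M: truthful gives $0M, deviation gives −$51M → loss $51M.
$165M: truthful gives $0M, deviation gives −$41M → loss $41M.
$146M: truthful gives $0M, deviation gives −$22M → loss $22M.
$107M: same outcome either way → loss $0M.
$137M: truthful gives $0M, deviation gives −$13M → loss $13M.
Maximum loss: $51M.

$51M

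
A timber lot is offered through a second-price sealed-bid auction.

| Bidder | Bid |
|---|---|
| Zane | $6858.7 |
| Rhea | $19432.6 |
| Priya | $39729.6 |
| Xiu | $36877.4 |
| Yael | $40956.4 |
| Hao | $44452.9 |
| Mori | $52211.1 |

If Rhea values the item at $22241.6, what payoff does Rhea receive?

Highest bid: Mori at $52211.1, so Mori wins.
Second-highest bid: Hao at $44452.9 — that is the price the winner pays.
Rhea did not win, so Rhea pays nothing and receives nothing: payoff $0.

$0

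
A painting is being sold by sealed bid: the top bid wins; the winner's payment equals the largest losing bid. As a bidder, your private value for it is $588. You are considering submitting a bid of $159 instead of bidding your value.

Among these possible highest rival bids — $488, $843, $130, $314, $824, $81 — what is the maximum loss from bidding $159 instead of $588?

$274

$488: truthful gives $100, deviation gives $0 → loss $100.
$843: same outcome either way → loss $0.
$130: same outcome either way → loss $0.
$314: truthful gives $274, deviation gives $0 → loss $274.
$824: same outcome either way → loss $0.
$81: same outcome either way → loss $0.
Maximum loss: $274.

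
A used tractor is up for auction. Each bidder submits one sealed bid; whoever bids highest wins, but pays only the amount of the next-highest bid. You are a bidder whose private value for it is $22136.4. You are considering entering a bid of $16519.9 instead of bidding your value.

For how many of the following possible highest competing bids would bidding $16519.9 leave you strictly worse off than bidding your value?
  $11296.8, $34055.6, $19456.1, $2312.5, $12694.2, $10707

The deviation hurts exactly when the highest competing bid lies strictly between $16519.9 and $22136.4 — underbidding then forfeits a profitable win.
$11296.8: below both → same outcome either way.
$34055.6: above both → same outcome either way.
$19456.1: inside the interval → strictly worse (loss $2680.3).
$2312.5: below both → same outcome either way.
$12694.2: below both → same outcome either way.
$10707: below both → same outcome either way.
Count: 1.

1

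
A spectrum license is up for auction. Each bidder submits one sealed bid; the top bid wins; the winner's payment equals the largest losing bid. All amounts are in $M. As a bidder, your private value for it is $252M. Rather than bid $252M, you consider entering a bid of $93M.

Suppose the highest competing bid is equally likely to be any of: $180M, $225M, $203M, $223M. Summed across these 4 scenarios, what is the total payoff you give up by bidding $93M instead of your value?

The deviation costs you only when the competing bid falls strictly between $93M and $252M; elsewhere both bids give the same outcome.
$180M: truthful payoff $72M, deviation payoff $0M → loss $72M.
$225M: truthful payoff $27M, deviation payoff $0M → loss $27M.
$203M: truthful payoff $49M, deviation payoff $0M → loss $49M.
$223M: truthful payoff $29M, deviation payoff $0M → loss $29M.
Total loss = $72M + $27M + $49M + $29M = $177M.
In a second-price auction your bid sets only whether you win, not what you pay, so bidding your true value is weakly dominant.

$177M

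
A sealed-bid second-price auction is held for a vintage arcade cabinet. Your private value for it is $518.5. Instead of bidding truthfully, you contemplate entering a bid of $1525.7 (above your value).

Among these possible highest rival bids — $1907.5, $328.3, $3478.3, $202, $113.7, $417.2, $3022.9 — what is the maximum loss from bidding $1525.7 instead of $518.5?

$0

$1907.5: same outcome either way → loss $0.
$328.3: same outcome either way → loss $0.
$3478.3: same outcome either way → loss $0.
$202: same outcome either way → loss $0.
$113.7: same outcome either way → loss $0.
$417.2: same outcome either way → loss $0.
$3022.9: same outcome either way → loss $0.
Maximum loss: $0.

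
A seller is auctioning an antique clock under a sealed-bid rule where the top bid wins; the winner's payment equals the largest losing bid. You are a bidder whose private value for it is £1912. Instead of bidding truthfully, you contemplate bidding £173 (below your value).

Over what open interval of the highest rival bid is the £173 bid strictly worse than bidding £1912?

If the competing bid is below £173, both bids win at the same price — no difference.
If it is above £1912, both bids lose — no difference.
If it lies strictly between £173 and £1912, bidding your value wins at a price below your value (positive payoff) while bidding £173 loses (payoff 0).
So the deviation strictly hurts on the open interval (£173, £1912).

(£173, £1912)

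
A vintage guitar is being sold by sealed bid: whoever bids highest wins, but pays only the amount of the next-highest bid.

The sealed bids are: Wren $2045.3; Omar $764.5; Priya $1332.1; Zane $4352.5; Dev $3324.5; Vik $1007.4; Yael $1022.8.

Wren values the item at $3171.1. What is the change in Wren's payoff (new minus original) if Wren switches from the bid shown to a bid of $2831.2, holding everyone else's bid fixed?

The highest bid among the other bidders is $4352.5; Wren's bid doesn't change that.
Original bid $2045.3: Wren is not highest (top rival bid is $4352.5); payoff $0.
Alternative bid $2831.2: Wren is not highest (top rival bid is $4352.5); payoff $0.
Change in payoff = $0 − ($0) = $0.

$0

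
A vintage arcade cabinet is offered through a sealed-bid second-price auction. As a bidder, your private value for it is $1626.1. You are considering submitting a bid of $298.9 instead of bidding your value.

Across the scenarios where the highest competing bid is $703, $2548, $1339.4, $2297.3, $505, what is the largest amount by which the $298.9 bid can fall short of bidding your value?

$703: truthful gives $923.1, deviation gives $0 → loss $923.1.
$2548: same outcome either way → loss $0.
$1339.4: truthful gives $286.7, deviation gives $0 → loss $286.7.
$2297.3: same outcome either way → loss $0.
$505: truthful gives $1121.1, deviation gives $0 → loss $1121.1.
Maximum loss: $1121.1.

$1121.1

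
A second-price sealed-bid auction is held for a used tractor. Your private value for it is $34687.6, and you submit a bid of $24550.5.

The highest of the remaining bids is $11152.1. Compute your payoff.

$23535.5

Your bid $24550.5 exceeds the highest competing bid $11152.1, so you win.
In a second-price auction the winner pays the second-highest bid, $11152.1.
Payoff = value − price = $34687.6 − $11152.1 = $23535.5.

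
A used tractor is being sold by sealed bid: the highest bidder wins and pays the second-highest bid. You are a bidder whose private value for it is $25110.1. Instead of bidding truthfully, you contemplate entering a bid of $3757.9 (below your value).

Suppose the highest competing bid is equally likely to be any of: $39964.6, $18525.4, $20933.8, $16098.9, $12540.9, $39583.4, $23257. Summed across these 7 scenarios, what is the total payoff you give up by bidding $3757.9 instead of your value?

$34194.5

The deviation costs you only when the competing bid falls strictly between $3757.9 and $25110.1; elsewhere both bids give the same outcome.
$39964.6: outcomes coincide → loss $0.
$18525.4: truthful payoff $6584.7, deviation payoff $0 → loss $6584.7.
$20933.8: truthful payoff $4176.3, deviation payoff $0 → loss $4176.3.
$16098.9: truthful payoff $9011.2, deviation payoff $0 → loss $9011.2.
$12540.9: truthful payoff $12569.2, deviation payoff $0 → loss $12569.2.
$39583.4: outcomes coincide → loss $0.
$23257: truthful payoff $1853.1, deviation payoff $0 → loss $1853.1.
Total loss = $6584.7 + $4176.3 + $9011.2 + $12569.2 + $1853.1 = $34194.5.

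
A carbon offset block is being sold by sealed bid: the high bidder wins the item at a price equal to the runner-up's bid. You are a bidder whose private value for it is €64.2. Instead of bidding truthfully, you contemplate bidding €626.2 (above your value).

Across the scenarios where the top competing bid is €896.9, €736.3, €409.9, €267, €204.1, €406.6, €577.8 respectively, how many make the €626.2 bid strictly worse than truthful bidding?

The deviation hurts exactly when the highest competing bid lies strictly between €64.2 and €626.2 — overbidding then wins at a price above your value.
€896.9: above both → same outcome either way.
€736.3: above both → same outcome either way.
€409.9: inside the interval → strictly worse (loss €345.7).
€267: inside the interval → strictly worse (loss €202.8).
€204.1: inside the interval → strictly worse (loss €139.9).
€406.6: inside the interval → strictly worse (loss €342.4).
€577.8: inside the interval → strictly worse (loss €513.6).
Count: 5.

5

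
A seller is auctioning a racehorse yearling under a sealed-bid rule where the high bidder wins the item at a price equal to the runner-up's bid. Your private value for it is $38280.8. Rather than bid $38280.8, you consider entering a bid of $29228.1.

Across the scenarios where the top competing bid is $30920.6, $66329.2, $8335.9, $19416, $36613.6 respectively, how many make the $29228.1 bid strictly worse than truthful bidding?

2

The deviation hurts exactly when the highest competing bid lies strictly between $29228.1 and $38280.8 — underbidding then forfeits a profitable win.
$30920.6: inside the interval → strictly worse (loss $7360.2).
$66329.2: above both → same outcome either way.
$8335.9: below both → same outcome either way.
$19416: below both → same outcome either way.
$36613.6: inside the interval → strictly worse (loss $1667.2).
Count: 2.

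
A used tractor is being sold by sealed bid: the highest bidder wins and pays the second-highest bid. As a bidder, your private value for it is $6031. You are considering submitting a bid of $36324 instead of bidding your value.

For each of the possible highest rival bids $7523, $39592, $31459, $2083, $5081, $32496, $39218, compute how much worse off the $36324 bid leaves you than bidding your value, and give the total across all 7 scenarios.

The deviation costs you only when the competing bid falls strictly between $6031 and $36324; elsewhere both bids give the same outcome.
$7523: truthful payoff $0, deviation payoff −$1492 → loss $1492.
$39592: outcomes coincide → loss $0.
$31459: truthful payoff $0, deviation payoff −$25428 → loss $25428.
$2083: outcomes coincide → loss $0.
$5081: outcomes coincide → loss $0.
$32496: truthful payoff $0, deviation payoff −$26465 → loss $26465.
$39218: outcomes coincide → loss $0.
Total loss = $1492 + $25428 + $26465 = $53385.

$53385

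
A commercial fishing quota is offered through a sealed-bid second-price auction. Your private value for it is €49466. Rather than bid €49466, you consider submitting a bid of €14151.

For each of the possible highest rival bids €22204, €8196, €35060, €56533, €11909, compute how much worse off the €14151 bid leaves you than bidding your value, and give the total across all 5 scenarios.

The deviation costs you only when the competing bid falls strictly between €14151 and €49466; elsewhere both bids give the same outcome.
€22204: truthful payoff €27262, deviation payoff €0 → loss €27262.
€8196: outcomes coincide → loss €0.
€35060: truthful payoff €14406, deviation payoff €0 → loss €14406.
€56533: outcomes coincide → loss €0.
€11909: outcomes coincide → loss €0.
Total loss = €27262 + €14406 = €41668.

€41668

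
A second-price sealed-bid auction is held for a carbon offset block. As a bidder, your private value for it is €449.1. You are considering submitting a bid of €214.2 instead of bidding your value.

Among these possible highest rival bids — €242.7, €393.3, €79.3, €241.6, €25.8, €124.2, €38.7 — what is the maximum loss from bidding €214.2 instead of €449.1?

€242.7: truthful gives €206.4, deviation gives €0 → loss €206.4.
€393.3: truthful gives €55.8, deviation gives €0 → loss €55.8.
€79.3: same outcome either way → loss €0.
€241.6: truthful gives €207.5, deviation gives €0 → loss €207.5.
€25.8: same outcome either way → loss €0.
€124.2: same outcome either way → loss €0.
€38.7: same outcome either way → loss €0.
Maximum loss: €207.5.

€207.5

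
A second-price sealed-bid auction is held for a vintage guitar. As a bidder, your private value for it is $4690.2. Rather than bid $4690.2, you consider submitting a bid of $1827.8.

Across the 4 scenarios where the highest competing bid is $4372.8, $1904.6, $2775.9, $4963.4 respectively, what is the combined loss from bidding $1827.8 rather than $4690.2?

$5017.3

The deviation costs you only when the competing bid falls strictly between $1827.8 and $4690.2; elsewhere both bids give the same outcome.
$4372.8: truthful payoff $317.4, deviation payoff $0 → loss $317.4.
$1904.6: truthful payoff $2785.6, deviation payoff $0 → loss $2785.6.
$2775.9: truthful payoff $1914.3, deviation payoff $0 → loss $1914.3.
$4963.4: outcomes coincide → loss $0.
Total loss = $317.4 + $2785.6 + $1914.3 = $5017.3.
Because the price is fixed by the runner-up's bid, deviating from your value can only change a good outcome into a bad one — never the reverse.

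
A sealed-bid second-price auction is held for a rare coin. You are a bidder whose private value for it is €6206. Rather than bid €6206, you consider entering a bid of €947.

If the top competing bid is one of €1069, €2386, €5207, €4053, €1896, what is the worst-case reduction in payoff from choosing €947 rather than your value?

€5137

€1069: truthful gives €5137, deviation gives €0 → loss €5137.
€2386: truthful gives €3820, deviation gives €0 → loss €3820.
€5207: truthful gives €999, deviation gives €0 → loss €999.
€4053: truthful gives €2153, deviation gives €0 → loss €2153.
€1896: truthful gives €4310, deviation gives €0 → loss €4310.
Maximum loss: €5137.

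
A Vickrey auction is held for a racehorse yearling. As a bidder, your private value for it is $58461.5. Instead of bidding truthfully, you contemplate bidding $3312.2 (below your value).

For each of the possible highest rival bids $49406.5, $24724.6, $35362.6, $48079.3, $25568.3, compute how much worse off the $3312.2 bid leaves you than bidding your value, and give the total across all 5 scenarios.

The deviation costs you only when the competing bid falls strictly between $3312.2 and $58461.5; elsewhere both bids give the same outcome.
$49406.5: truthful payoff $9055, deviation payoff $0 → loss $9055.
$24724.6: truthful payoff $33736.9, deviation payoff $0 → loss $33736.9.
$35362.6: truthful payoff $23098.9, deviation payoff $0 → loss $23098.9.
$48079.3: truthful payoff $10382.2, deviation payoff $0 → loss $10382.2.
$25568.3: truthful payoff $32893.2, deviation payoff $0 → loss $32893.2.
Total loss = $9055 + $33736.9 + $23098.9 + $10382.2 + $32893.2 = $109166.2.

$109166.2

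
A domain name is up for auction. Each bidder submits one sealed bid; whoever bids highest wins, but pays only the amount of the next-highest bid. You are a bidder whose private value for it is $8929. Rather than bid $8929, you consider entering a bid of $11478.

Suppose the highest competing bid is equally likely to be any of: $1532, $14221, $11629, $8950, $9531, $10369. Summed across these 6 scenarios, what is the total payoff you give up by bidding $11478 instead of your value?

$2063

The deviation costs you only when the competing bid falls strictly between $8929 and $11478; elsewhere both bids give the same outcome.
$1532: outcomes coincide → loss $0.
$14221: outcomes coincide → loss $0.
$11629: outcomes coincide → loss $0.
$8950: truthful payoff $0, deviation payoff −$21 → loss $21.
$9531: truthful payoff $0, deviation payoff −$602 → loss $602.
$10369: truthful payoff $0, deviation payoff −$1440 → loss $1440.
Total loss = $21 + $602 + $1440 = $2063.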